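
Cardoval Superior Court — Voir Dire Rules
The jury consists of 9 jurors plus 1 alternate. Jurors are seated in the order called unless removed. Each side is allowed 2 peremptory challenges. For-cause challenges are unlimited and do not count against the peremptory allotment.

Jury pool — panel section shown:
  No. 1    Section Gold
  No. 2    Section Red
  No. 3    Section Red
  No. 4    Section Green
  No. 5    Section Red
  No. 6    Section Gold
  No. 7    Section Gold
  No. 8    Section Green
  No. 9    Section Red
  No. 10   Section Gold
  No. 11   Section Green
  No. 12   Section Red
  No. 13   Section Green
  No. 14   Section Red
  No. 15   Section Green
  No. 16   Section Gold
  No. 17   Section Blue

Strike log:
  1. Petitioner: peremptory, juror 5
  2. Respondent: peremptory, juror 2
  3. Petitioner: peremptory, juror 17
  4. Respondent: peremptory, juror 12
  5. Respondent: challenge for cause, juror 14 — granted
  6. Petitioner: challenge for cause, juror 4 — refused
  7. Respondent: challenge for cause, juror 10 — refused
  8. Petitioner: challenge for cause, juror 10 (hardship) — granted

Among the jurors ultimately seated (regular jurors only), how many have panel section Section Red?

2

Removed: #2, #5, #10, #12, #14, #17.
Seated jurors 1–9: #1, #3, #4, #6, #7, #8, #9, #11, #13 (alternates #15 not counted).
Of those, in Section Red: #3, #9 → 2.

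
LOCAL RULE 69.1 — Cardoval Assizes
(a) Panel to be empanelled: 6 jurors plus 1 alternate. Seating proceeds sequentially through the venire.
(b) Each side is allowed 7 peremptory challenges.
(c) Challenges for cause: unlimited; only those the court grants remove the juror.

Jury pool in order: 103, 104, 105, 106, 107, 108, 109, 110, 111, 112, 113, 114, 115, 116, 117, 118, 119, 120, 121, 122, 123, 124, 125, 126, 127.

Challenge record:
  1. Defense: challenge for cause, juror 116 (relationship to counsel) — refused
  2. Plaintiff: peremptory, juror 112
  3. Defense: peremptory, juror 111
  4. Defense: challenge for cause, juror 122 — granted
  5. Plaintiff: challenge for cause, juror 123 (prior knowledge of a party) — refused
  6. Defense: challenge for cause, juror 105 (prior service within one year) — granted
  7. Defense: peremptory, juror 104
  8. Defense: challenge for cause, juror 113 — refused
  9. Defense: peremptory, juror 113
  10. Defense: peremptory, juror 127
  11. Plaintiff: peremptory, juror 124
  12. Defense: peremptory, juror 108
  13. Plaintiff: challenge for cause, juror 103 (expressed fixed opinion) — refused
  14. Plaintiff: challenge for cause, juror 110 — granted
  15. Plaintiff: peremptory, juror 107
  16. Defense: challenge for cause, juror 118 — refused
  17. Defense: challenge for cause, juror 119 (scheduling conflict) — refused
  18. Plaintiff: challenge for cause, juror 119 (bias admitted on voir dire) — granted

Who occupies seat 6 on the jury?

Removed: #104, #105, #107, #108, #110, #111, #112, #113, #119, #122, #124, #127. (#103, #116, #118, #123 stay — for-cause denied.)
Seating in order: seats 1–6 → #103, #106, #109, #114, #115, #116; alternates → #117.
So seat 6 is #116.

116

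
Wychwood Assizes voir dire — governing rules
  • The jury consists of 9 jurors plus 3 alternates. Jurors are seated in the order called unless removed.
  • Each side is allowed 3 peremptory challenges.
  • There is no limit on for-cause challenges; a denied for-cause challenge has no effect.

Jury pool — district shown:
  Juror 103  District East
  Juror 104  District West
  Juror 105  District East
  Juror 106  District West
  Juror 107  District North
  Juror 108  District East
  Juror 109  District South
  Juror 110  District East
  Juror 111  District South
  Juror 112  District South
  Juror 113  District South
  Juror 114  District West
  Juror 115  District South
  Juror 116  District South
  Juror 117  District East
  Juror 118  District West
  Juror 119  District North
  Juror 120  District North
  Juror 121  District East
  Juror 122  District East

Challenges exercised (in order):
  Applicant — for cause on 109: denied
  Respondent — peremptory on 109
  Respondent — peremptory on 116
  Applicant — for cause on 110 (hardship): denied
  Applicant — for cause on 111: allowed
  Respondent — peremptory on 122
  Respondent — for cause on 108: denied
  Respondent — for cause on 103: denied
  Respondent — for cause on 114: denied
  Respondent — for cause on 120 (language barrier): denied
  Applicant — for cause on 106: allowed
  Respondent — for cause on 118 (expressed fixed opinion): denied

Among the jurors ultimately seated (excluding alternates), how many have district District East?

4

Removed: #106, #109, #111, #116, #122.
Seated jurors 1–9: #103, #104, #105, #107, #108, #110, #112, #113, #114 (alternates #115, #117, #118 not counted).
Of those, in District East: #103, #105, #108, #110 → 4.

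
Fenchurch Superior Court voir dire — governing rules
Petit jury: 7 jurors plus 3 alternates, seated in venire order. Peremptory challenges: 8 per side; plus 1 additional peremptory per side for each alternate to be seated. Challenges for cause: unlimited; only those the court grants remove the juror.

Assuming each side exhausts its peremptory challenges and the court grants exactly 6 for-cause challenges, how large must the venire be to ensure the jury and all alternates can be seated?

38

Seats to fill: 7 + 3 alternates = 10.
Peremptories: 8 + 1×3 = 11 per side × 2 sides = 22.
For-cause removals: 6.
Minimum venire: 10 + 22 + 6 = 38.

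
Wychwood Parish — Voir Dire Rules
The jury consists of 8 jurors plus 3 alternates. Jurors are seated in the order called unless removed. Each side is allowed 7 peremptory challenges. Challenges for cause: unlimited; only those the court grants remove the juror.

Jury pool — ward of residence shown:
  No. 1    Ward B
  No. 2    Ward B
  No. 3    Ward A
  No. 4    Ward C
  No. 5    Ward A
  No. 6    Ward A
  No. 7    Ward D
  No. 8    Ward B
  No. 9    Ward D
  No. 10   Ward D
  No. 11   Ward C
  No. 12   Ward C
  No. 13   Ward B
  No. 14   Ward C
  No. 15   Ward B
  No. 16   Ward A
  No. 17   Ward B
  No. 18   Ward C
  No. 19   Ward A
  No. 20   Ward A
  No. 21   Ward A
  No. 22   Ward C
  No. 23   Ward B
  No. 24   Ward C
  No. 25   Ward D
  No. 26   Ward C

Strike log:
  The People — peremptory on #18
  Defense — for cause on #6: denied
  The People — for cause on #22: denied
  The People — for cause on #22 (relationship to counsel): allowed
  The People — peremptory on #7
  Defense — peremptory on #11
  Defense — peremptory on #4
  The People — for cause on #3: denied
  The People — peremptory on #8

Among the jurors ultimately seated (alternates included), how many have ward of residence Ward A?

3

Removed: #4, #7, #8, #11, #18, #22.
Seated (11 incl. alternates): #1, #2, #3, #5, #6, #9, #10, #12, #13, #14, #15.
Of those, in Ward A: #3, #5, #6 → 3.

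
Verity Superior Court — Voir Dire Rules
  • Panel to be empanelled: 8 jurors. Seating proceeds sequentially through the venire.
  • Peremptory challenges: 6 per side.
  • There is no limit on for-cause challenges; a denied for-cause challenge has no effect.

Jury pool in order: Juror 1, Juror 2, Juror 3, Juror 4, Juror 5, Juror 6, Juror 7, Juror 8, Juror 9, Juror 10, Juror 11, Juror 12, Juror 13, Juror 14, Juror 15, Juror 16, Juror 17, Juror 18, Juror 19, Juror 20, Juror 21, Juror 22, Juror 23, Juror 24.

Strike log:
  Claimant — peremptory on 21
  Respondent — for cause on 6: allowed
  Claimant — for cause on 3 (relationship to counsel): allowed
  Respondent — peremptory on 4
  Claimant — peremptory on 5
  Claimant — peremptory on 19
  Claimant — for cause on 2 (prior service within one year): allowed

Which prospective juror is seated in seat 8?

13

Removed: #2, #3, #4, #5, #6, #19, #21.
Seating in order: seats 1–8 → #1, #7, #8, #9, #10, #11, #12, #13.
So seat 8 is #13.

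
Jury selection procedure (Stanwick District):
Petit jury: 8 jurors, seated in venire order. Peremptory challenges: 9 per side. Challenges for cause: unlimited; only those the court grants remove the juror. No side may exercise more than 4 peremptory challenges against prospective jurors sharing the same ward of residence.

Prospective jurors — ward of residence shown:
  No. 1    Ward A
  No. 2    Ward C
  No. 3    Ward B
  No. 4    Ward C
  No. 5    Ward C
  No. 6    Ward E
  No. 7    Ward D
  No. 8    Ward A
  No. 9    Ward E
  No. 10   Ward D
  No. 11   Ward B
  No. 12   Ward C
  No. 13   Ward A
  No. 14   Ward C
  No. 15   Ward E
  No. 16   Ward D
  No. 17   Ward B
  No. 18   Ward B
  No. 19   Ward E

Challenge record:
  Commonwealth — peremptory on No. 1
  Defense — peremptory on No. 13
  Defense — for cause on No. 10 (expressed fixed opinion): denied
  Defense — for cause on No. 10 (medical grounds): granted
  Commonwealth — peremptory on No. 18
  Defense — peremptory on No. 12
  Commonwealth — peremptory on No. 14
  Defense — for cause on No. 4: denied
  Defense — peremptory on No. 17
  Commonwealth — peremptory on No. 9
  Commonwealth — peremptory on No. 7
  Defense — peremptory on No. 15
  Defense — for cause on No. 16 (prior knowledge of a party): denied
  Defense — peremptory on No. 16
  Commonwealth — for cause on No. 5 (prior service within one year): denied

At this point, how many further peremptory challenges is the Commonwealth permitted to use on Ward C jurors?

Commonwealth peremptories so far: #1, #18, #14, #9, #7 — 5 of 9 used, 4 left overall.
Against Ward C: #14 — 1 used; per-ward cap 4 leaves 3.
Binding limit: min(4, 3) = 3.

3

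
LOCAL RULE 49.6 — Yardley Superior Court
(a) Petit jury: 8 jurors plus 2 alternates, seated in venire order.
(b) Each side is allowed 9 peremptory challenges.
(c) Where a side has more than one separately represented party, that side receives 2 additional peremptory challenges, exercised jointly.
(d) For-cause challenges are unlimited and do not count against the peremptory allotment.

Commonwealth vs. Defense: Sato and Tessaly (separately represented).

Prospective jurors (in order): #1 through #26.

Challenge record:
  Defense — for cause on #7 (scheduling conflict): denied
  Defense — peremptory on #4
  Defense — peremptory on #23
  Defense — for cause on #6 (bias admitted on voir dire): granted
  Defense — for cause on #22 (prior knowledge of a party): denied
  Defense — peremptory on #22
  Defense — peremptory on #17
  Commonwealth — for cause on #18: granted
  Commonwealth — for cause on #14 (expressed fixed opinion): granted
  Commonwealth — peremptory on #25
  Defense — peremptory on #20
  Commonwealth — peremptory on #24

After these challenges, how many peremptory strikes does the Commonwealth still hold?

Commonwealth allotment: 9.
Commonwealth peremptories used: #25, #24 — 2 (for-cause on #18, #14 don't count).
Remaining: 9 − 2 = 7.

7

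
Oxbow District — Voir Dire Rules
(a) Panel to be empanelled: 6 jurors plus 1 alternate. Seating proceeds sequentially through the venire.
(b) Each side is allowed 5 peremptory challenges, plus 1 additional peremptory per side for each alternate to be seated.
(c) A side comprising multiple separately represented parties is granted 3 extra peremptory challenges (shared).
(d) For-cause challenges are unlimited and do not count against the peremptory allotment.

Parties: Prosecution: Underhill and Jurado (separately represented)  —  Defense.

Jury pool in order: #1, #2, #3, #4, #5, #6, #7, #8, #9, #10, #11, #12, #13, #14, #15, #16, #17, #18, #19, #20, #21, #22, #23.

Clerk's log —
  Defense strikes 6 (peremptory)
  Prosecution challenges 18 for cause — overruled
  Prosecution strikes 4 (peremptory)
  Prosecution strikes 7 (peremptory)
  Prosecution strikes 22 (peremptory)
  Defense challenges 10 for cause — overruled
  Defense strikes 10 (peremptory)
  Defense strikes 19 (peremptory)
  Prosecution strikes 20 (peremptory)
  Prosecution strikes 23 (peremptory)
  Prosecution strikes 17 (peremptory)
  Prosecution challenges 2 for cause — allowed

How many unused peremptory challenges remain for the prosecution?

Prosecution allotment: 5 base + 1 × 1 alternate + 3 multi-party = 9.
Prosecution peremptories used: #4, #7, #22, #20, #23, #17 — 6 (for-cause on #18, #2 don't count).
Remaining: 9 − 6 = 3.

3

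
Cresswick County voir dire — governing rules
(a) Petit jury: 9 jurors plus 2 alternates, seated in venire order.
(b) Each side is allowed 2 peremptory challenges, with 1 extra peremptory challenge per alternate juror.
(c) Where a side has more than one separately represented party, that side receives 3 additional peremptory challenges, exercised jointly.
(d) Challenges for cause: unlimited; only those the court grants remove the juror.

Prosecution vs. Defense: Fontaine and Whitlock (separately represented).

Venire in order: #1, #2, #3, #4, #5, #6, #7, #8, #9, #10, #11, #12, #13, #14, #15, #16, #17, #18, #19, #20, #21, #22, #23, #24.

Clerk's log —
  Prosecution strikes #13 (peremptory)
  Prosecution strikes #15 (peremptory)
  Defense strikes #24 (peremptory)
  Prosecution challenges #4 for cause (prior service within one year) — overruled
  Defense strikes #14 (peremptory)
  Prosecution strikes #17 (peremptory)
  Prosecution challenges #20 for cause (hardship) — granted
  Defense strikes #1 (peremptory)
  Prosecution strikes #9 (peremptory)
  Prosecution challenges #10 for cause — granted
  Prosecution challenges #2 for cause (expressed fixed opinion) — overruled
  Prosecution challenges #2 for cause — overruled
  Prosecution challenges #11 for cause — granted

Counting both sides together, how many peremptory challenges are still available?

4

Prosecution allotment: 2 base + 1 × 2 alternates = 4. Defense allotment: 2 base + 1 × 2 alternates + 3 multi-party = 7.
Prosecution peremptories used: #13, #15, #17, #9 — 4 (for-cause on #4, #20, #10, #2, #2, #11 don't count).
Defense peremptories used: #24, #14, #1 — 3.
Remaining: (4 − 4) + (7 − 3) = 4.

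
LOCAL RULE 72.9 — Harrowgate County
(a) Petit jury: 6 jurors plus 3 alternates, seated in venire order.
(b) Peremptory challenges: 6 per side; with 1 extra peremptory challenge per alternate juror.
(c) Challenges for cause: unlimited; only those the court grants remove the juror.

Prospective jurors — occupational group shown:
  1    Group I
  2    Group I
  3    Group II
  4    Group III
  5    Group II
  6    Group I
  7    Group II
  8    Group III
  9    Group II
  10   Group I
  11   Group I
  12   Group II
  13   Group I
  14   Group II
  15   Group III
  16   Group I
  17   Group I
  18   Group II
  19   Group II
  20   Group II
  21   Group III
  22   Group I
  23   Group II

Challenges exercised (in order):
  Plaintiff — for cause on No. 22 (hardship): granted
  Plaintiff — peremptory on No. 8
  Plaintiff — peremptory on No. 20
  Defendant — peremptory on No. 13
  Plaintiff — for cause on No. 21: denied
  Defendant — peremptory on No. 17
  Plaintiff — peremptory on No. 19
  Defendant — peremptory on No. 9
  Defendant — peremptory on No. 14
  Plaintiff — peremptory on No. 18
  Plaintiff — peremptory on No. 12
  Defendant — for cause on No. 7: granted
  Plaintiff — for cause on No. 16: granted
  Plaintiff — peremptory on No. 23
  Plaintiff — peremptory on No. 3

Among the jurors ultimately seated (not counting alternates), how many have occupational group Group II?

1

Removed: #3, #7, #8, #9, #12, #13, #14, #16, #17, #18, #19, #20, #22, #23.
Seated jurors 1–6: #1, #2, #4, #5, #6, #10 (alternates #11, #15, #21 not counted).
Of those, in Group II: #5 → 1.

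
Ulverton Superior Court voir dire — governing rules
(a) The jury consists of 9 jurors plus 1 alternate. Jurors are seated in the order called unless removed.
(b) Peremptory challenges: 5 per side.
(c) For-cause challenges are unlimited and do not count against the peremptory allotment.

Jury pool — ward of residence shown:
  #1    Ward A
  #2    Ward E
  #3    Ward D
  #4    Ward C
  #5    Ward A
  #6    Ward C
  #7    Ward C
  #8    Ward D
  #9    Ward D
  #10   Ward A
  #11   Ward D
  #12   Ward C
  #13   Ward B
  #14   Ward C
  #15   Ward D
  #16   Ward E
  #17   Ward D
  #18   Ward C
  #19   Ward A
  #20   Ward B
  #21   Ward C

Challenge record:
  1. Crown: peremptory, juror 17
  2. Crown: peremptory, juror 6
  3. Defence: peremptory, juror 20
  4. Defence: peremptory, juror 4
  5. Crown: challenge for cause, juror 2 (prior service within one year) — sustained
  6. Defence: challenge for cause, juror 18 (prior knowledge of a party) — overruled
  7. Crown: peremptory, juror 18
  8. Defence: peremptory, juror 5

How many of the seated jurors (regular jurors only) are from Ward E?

Removed: #2, #4, #5, #6, #17, #18, #20.
Seated jurors 1–9: #1, #3, #7, #8, #9, #10, #11, #12, #13 (alternates #14 not counted).
None of those are in Ward E → 0.

0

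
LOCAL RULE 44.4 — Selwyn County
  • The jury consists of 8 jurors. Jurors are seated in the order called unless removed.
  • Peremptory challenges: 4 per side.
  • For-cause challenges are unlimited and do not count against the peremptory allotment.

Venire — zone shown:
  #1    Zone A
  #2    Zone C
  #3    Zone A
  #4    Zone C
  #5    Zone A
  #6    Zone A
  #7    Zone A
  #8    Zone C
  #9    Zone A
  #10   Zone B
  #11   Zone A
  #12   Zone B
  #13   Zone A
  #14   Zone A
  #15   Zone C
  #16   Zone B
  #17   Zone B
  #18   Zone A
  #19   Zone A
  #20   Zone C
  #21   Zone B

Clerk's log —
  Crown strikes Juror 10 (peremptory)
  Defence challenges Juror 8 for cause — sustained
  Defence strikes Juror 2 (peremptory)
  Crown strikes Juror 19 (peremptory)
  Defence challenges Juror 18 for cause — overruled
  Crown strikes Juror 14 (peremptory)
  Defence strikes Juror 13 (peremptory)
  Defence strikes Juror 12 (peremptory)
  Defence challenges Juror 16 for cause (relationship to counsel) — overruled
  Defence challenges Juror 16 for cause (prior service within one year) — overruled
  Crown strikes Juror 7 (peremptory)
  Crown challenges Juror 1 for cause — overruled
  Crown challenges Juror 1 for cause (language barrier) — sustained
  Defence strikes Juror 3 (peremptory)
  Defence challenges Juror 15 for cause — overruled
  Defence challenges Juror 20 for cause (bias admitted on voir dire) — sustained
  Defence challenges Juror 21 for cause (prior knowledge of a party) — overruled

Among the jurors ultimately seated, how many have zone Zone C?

2

Removed: #1, #2, #3, #7, #8, #10, #12, #13, #14, #19, #20.
Seated jurors 1–8: #4, #5, #6, #9, #11, #15, #16, #17.
Of those, in Zone C: #4, #15 → 2.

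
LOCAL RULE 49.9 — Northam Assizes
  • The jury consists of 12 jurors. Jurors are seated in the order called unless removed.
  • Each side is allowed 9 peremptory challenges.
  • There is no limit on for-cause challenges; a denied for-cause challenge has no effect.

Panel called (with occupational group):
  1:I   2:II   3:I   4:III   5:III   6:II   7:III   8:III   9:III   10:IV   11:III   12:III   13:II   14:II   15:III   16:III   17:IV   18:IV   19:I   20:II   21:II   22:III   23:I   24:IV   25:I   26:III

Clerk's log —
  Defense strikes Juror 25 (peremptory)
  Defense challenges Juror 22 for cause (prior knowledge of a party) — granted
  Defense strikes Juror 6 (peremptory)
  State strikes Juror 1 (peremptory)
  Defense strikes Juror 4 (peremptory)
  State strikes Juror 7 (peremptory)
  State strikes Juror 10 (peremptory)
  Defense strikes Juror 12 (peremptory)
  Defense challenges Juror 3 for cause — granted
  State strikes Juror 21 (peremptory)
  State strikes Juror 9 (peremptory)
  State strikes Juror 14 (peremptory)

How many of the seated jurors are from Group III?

Removed: #1, #3, #4, #6, #7, #9, #10, #12, #14, #21, #22, #25.
Seated jurors 1–12: #2, #5, #8, #11, #13, #15, #16, #17, #18, #19, #20, #23.
Of those, in Group III: #5, #8, #11, #15, #16 → 5.

5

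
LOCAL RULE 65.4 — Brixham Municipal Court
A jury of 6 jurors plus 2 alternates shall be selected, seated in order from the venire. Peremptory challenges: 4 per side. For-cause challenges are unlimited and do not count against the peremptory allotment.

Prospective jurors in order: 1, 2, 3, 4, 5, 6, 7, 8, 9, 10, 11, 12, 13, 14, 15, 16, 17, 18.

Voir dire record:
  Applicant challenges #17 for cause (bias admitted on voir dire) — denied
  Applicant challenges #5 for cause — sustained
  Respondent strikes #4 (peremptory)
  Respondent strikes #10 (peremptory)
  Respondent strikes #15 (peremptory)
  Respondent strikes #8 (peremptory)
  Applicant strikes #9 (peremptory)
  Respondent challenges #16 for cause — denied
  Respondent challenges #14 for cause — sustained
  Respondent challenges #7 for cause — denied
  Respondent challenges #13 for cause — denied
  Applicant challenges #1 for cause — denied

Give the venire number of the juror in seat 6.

Removed: #4, #5, #8, #9, #10, #14, #15. (#1, #7, #13, #16, #17 stay — for-cause denied.)
Filling seats in venire order through position 6: #1, #2, #3, #6, #7, #11.
So seat 6 is #11.

11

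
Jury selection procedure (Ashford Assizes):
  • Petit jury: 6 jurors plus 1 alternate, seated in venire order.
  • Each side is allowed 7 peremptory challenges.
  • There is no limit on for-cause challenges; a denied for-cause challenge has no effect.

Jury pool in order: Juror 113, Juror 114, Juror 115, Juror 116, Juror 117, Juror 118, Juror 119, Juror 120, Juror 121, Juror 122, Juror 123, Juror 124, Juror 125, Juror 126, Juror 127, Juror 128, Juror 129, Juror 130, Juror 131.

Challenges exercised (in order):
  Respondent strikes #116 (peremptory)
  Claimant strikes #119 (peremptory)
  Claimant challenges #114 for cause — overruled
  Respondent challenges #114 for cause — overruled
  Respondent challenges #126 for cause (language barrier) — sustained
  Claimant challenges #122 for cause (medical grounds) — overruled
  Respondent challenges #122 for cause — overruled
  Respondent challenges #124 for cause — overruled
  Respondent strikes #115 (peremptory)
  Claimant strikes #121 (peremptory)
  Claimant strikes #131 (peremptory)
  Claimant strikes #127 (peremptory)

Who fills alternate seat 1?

Removed: #115, #116, #119, #121, #126, #127, #131. (#114, #122, #124 stay — for-cause denied.)
Seating in order: seats 1–6 → #113, #114, #117, #118, #120, #122; alternates → #123.
So alternate 1 is #123.

123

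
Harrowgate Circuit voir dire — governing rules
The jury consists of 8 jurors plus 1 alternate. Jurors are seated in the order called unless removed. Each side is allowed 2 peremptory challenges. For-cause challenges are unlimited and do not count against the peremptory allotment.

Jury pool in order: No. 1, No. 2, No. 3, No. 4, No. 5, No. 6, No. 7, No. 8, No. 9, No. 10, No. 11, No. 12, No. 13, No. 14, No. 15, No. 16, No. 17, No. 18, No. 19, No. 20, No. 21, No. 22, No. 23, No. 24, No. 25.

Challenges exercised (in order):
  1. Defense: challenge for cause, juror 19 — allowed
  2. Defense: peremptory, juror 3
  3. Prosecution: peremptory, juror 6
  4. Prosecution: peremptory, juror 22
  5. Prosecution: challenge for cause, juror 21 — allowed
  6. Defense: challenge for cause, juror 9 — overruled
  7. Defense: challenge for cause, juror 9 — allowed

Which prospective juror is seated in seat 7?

10

Removed: #3, #6, #9, #19, #21, #22.
Seating in order: seats 1–8 → #1, #2, #4, #5, #7, #8, #10, #11; alternates → #12.
So seat 7 is #10.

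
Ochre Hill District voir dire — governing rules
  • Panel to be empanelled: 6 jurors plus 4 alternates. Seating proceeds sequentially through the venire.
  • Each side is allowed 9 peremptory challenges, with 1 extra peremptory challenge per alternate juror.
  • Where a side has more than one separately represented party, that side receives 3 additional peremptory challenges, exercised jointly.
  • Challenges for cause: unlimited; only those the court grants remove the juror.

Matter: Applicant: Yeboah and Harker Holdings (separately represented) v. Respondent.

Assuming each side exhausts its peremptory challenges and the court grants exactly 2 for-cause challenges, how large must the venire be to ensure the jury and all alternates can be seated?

41

Seats to fill: 6 + 4 alternates = 10.
Peremptories — Applicant: 9 + 1×4 + 3 = 16; Respondent: 9 + 1×4 = 13; total 29.
For-cause removals: 2.
Minimum venire: 10 + 29 + 2 = 41.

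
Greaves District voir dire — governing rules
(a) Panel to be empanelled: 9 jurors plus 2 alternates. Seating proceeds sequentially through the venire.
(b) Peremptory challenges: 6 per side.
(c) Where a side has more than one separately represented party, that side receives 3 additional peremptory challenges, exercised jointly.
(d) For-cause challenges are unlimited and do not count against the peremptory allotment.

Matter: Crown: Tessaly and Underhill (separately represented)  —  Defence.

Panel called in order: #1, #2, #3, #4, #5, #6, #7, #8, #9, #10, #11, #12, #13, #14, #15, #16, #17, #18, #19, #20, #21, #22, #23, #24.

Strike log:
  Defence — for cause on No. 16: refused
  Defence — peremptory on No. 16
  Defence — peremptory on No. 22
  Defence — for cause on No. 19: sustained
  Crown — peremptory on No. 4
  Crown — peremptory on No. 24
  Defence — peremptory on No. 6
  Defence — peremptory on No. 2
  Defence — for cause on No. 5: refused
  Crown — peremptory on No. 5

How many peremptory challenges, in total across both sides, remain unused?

8

Crown allotment: 6 base + 3 multi-party = 9. Defence allotment: 6.
Crown peremptories used: #4, #24, #5 — 3.
Defence peremptories used: #16, #22, #6, #2 — 4 (for-cause on #16, #19, #5 don't count).
Remaining: (9 − 3) + (6 − 4) = 8.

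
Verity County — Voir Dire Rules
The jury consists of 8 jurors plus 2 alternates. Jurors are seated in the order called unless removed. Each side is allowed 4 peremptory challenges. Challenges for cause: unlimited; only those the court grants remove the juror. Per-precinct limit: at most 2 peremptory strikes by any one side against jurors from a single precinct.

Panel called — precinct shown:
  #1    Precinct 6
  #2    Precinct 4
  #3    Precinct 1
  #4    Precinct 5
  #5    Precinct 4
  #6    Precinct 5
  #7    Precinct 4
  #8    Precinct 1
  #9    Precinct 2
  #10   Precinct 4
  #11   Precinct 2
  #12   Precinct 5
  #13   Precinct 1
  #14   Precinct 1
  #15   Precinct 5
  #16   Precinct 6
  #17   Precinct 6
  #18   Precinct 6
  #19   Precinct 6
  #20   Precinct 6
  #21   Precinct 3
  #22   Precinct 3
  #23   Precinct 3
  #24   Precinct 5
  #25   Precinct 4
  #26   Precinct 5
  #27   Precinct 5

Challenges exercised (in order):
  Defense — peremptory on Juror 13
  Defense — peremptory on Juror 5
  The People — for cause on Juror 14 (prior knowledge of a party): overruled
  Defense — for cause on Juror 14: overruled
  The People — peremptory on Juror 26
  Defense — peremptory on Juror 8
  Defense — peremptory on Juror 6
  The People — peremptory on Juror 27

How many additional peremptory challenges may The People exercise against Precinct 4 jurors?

2

The People peremptories so far: #26, #27 — 2 of 4 used, 2 left overall.
Against Precinct 4: none yet — per-precinct cap 2 leaves 2.
Binding limit: min(2, 2) = 2.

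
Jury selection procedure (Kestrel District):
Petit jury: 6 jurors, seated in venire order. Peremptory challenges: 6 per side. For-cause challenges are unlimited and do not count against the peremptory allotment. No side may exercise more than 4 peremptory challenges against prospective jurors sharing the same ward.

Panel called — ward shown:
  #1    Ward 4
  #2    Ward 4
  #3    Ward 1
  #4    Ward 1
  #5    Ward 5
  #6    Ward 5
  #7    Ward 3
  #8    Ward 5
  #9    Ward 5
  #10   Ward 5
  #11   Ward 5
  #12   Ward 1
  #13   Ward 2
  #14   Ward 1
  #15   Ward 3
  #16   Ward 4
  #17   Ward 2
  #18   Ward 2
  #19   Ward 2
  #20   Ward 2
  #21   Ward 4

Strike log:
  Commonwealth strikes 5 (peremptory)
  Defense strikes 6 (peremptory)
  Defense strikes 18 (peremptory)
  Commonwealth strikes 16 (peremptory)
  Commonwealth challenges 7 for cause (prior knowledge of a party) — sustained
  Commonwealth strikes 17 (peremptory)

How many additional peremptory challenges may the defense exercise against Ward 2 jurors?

Defense peremptories so far: #6, #18 — 2 of 6 used, 4 left overall.
Against Ward 2: #18 — 1 used; per-ward cap 4 leaves 3.
Binding limit: min(4, 3) = 3.

3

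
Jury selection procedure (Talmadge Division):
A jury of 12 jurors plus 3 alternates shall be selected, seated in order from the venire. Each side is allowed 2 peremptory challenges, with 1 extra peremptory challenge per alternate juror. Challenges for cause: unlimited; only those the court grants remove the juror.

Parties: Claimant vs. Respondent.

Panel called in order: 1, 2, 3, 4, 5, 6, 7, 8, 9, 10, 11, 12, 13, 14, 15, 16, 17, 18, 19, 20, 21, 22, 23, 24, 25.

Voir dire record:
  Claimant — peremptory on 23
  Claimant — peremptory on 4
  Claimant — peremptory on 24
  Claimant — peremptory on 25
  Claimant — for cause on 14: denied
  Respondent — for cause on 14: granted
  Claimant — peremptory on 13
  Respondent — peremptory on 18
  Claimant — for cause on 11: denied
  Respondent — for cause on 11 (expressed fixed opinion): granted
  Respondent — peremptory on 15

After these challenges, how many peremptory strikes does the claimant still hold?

0

Claimant allotment: 2 base + 1 × 3 alternates = 5.
Claimant peremptories used: #23, #4, #24, #25, #13 — 5 (for-cause on #14, #11 don't count).
Remaining: 5 − 5 = 0.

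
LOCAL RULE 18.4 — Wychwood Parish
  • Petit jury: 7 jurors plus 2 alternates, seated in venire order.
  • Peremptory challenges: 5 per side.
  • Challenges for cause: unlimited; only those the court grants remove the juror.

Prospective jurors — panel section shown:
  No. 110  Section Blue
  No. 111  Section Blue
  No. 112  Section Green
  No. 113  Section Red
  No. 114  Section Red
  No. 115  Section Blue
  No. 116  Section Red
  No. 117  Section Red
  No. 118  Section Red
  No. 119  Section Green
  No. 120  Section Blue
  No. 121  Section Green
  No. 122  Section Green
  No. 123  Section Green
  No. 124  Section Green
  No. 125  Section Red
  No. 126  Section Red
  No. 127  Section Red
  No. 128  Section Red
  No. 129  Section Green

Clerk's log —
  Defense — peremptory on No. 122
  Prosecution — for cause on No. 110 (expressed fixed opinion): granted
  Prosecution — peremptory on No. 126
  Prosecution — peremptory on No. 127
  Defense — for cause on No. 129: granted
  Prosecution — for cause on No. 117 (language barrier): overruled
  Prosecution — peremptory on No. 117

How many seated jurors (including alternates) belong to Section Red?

4

Removed: #110, #117, #122, #126, #127, #129.
Seated (9 incl. alternates): #111, #112, #113, #114, #115, #116, #118, #119, #120.
Of those, in Section Red: #113, #114, #116, #118 → 4.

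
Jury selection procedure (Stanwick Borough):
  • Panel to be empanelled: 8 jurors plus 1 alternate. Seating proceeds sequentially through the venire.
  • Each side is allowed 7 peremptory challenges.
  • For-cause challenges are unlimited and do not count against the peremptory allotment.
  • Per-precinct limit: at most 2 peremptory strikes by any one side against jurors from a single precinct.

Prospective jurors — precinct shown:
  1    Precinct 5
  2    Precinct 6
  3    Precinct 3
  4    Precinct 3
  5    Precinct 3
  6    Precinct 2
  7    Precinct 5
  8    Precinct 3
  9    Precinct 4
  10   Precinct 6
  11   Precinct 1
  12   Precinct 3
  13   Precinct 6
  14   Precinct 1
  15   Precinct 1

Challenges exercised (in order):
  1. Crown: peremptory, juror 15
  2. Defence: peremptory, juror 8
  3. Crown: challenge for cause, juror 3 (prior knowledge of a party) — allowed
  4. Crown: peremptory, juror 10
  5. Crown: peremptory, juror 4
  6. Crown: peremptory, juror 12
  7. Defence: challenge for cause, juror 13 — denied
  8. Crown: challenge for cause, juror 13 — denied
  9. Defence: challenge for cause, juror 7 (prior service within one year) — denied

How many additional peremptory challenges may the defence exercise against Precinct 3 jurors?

Defence peremptories so far: #8 — 1 of 7 used, 6 left overall.
Against Precinct 3: #8 — 1 used; per-precinct cap 2 leaves 1.
Binding limit: min(6, 1) = 1.

1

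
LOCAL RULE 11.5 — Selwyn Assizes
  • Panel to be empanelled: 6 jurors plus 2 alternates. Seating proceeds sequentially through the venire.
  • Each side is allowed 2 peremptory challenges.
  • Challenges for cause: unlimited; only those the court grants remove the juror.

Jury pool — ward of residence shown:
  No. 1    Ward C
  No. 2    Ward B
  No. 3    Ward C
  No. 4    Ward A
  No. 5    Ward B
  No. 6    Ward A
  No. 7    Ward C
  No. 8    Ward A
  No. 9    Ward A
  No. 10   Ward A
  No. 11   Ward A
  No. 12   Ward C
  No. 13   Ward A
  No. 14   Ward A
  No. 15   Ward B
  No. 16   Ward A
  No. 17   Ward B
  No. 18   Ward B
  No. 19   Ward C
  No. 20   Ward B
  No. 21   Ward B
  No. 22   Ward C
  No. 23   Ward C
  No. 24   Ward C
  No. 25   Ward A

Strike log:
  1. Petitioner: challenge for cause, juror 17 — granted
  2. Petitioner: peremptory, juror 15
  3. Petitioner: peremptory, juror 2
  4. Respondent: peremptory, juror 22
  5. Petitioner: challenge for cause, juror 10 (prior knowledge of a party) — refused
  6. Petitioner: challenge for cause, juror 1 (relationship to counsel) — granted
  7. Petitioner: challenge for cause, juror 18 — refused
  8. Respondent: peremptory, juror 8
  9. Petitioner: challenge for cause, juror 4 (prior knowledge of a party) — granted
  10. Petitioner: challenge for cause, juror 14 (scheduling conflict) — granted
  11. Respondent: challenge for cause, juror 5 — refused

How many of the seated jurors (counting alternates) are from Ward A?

Removed: #1, #2, #4, #8, #14, #15, #17, #22.
Seated (8 incl. alternates): #3, #5, #6, #7, #9, #10, #11, #12.
Of those, in Ward A: #6, #9, #10, #11 → 4.

4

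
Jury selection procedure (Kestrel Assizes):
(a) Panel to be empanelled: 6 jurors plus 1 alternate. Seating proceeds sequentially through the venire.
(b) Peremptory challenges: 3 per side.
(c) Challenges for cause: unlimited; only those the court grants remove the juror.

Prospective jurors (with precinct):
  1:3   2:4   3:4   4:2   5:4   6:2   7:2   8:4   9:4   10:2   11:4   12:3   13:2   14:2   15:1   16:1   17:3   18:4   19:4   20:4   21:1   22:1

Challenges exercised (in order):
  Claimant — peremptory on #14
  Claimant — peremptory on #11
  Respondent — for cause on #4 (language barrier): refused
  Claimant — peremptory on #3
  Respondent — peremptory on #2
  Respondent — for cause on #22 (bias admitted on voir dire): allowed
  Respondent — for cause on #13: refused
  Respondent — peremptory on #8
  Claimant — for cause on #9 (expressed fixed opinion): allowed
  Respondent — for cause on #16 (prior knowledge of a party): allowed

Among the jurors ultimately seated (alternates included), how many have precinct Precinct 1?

Removed: #2, #3, #8, #9, #11, #14, #16, #22.
Seated (7 incl. alternates): #1, #4, #5, #6, #7, #10, #12.
None of those are in Precinct 1 → 0.

0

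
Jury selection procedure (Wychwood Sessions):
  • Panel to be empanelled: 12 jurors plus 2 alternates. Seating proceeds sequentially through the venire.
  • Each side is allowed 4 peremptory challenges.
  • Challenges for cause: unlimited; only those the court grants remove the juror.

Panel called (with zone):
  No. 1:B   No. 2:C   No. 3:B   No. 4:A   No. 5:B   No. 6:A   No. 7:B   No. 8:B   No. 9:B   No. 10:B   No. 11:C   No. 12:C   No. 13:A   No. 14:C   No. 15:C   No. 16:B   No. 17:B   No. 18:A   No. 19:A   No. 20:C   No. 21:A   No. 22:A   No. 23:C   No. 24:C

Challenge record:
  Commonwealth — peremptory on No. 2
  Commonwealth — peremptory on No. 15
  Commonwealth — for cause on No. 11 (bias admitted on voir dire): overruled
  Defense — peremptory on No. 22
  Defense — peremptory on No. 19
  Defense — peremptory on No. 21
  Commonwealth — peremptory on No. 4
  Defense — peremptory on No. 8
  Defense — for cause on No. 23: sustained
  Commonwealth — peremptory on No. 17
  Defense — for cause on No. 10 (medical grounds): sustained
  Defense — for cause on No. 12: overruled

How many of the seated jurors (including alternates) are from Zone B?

Removed: #2, #4, #8, #10, #15, #17, #19, #21, #22, #23.
Seated (14 incl. alternates): #1, #3, #5, #6, #7, #9, #11, #12, #13, #14, #16, #18, #20, #24.
Of those, in Zone B: #1, #3, #5, #7, #9, #16 → 6.

6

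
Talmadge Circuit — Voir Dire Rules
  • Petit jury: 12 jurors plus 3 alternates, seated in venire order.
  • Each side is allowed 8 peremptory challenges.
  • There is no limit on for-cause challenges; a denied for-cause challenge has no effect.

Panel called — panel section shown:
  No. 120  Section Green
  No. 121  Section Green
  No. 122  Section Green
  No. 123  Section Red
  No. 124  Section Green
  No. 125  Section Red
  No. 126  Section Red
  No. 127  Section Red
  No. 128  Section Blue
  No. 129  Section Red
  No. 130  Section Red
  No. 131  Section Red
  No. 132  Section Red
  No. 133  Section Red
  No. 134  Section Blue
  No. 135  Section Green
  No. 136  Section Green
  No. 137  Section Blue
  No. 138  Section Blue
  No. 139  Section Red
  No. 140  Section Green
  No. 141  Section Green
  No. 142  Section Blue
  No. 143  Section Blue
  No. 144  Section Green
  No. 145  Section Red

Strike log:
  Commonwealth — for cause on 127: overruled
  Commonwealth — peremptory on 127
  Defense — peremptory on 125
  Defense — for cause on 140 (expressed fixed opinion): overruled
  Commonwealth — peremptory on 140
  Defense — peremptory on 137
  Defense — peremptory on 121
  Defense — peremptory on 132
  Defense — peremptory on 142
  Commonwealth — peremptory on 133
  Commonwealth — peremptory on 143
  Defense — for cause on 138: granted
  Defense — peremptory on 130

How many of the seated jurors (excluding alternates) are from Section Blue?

2

Removed: #121, #125, #127, #130, #132, #133, #137, #138, #140, #142, #143.
Seated jurors 1–12: #120, #122, #123, #124, #126, #128, #129, #131, #134, #135, #136, #139 (alternates #141, #144, #145 not counted).
Of those, in Section Blue: #128, #134 → 2.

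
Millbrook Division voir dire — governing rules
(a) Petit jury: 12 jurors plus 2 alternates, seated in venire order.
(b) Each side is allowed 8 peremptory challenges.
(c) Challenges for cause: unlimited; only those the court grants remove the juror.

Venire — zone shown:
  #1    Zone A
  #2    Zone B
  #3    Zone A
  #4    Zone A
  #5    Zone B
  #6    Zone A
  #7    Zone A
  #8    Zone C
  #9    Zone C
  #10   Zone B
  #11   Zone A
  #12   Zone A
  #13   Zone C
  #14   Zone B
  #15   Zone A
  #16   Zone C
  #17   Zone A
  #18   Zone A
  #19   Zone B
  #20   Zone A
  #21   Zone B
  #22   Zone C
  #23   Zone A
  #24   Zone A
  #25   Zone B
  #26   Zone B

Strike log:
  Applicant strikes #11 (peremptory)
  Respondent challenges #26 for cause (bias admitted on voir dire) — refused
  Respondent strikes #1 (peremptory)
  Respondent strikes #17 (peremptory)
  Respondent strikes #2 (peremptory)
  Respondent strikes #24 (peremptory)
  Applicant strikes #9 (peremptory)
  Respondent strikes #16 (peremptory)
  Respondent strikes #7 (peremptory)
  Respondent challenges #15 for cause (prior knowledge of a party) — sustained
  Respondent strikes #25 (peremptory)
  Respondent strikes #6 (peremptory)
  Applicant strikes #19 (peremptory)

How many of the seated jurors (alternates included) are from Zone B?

Removed: #1, #2, #6, #7, #9, #11, #15, #16, #17, #19, #24, #25.
Seated (14 incl. alternates): #3, #4, #5, #8, #10, #12, #13, #14, #18, #20, #21, #22, #23, #26.
Of those, in Zone B: #5, #10, #14, #21, #26 → 5.

5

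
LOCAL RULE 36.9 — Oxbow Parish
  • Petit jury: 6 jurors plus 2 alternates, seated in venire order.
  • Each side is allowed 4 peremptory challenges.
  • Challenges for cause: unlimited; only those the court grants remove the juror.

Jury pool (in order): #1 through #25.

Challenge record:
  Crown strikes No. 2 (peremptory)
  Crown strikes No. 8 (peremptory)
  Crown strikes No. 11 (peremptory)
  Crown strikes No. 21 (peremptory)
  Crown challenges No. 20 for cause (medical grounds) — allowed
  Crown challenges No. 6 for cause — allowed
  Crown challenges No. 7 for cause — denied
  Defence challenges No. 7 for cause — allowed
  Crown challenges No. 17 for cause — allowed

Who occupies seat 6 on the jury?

Removed: #2, #6, #7, #8, #11, #17, #20, #21.
Filling seats in venire order through position 6: #1, #3, #4, #5, #9, #10.
So seat 6 is #10.

10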